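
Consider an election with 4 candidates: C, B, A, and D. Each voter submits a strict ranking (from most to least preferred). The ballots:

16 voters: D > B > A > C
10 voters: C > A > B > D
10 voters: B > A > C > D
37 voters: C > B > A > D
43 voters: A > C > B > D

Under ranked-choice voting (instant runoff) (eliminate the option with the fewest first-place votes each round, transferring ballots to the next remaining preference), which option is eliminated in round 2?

Round 1: C 47, B 10, A 43, D 16. Eliminate B.
Round 2: C 47, A 53, D 16. Eliminate D.

D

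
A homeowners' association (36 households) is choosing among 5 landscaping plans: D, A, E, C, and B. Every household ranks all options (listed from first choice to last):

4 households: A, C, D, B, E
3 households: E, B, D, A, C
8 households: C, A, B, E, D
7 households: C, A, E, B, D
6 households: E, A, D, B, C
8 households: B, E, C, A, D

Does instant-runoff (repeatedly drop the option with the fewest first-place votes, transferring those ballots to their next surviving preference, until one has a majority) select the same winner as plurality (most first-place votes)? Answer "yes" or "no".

yes

Instant-runoff — R1 D 0, A 4, E 9, C 15, B 8 (D out); R2 A 4, E 9, C 15, B 8 (A out); R3 E 9, C 19, B 8 (C winner). Winner: C.
Plurality — first-place votes: D 0, A 4, E 9, C 15, B 8. Winner: C.
The two methods agree.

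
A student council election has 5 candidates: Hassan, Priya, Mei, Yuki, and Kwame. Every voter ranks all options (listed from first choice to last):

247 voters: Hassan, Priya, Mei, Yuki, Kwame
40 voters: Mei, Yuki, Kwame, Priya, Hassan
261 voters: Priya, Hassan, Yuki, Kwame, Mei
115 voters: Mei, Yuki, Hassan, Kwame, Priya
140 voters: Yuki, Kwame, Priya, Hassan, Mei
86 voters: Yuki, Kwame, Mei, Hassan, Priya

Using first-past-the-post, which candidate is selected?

First-place votes: Hassan 247, Priya 261, Mei 155, Yuki 226, Kwame 0.
Priya has the most first-place votes.

Priya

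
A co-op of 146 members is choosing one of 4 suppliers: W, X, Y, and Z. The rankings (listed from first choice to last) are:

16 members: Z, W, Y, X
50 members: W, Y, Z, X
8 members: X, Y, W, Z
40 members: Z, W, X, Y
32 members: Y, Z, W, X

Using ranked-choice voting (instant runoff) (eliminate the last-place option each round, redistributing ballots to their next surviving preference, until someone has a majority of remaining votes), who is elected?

Round 1: W 50, X 8, Y 32, Z 56. Eliminate X.
Round 2: W 50, Y 40, Z 56. Eliminate Y.
Round 3: W 58, Z 88. Z has a majority.

Z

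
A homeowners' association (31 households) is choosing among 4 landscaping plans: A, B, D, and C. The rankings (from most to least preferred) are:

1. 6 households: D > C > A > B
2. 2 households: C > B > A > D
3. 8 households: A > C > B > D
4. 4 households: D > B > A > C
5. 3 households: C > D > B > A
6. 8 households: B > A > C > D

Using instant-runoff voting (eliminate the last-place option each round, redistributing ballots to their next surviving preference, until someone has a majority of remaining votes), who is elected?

B

Round 1: A 8, B 8, D 10, C 5. Eliminate C.
Round 2: A 8, B 10, D 13. Eliminate A.
Round 3: B 18, D 13. B has a majority.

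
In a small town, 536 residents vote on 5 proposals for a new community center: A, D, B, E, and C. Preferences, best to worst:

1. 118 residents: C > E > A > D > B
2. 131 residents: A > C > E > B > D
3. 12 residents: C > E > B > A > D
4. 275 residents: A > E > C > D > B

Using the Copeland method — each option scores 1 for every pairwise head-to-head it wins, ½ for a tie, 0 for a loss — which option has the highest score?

A: beats D, B, E, and C → score 4.
D: beats B; loses to A, E, and C → score 1.
B: loses to A, D, E, and C → score 0.
E: beats D, B, and C; loses to A → score 3.
C: beats D and B; loses to A and E → score 2.
A has the best pairwise record.

A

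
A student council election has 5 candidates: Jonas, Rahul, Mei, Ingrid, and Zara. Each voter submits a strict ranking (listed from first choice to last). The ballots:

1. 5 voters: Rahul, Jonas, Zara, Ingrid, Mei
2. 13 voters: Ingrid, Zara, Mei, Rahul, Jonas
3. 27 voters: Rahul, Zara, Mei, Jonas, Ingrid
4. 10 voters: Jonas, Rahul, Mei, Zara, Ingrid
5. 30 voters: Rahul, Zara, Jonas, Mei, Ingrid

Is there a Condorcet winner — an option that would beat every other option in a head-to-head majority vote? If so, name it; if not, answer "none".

Rahul vs Jonas: 75–10 for Rahul.
Rahul vs Mei: 72–13 for Rahul.
Rahul vs Ingrid: 72–13 for Rahul.
Rahul vs Zara: 72–13 for Rahul.
Rahul beats every other option head-to-head.

Rahul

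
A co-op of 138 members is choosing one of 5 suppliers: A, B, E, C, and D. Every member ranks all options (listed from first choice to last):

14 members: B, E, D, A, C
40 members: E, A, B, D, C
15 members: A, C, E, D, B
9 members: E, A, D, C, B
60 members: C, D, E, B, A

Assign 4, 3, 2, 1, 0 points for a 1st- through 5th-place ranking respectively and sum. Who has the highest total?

A: 14·1 + 40·3 + 15·4 + 9·3 + 60·0 = 221
B: 14·4 + 40·2 + 15·0 + 9·0 + 60·1 = 196
E: 14·3 + 40·4 + 15·2 + 9·4 + 60·2 = 388
C: 14·0 + 40·0 + 15·3 + 9·1 + 60·4 = 294
D: 14·2 + 40·1 + 15·1 + 9·2 + 60·3 = 281
E has the highest Borda score (388).

E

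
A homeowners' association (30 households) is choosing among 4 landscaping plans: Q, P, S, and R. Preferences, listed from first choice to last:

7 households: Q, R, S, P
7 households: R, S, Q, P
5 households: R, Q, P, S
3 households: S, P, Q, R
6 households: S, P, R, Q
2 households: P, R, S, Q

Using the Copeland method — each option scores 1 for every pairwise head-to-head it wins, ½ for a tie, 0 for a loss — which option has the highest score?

Q: beats P; loses to S and R → score 1.
P: loses to Q, S, and R → score 0.
S: beats Q and P; loses to R → score 2.
R: beats Q, P, and S → score 3.
R has the best pairwise record.

R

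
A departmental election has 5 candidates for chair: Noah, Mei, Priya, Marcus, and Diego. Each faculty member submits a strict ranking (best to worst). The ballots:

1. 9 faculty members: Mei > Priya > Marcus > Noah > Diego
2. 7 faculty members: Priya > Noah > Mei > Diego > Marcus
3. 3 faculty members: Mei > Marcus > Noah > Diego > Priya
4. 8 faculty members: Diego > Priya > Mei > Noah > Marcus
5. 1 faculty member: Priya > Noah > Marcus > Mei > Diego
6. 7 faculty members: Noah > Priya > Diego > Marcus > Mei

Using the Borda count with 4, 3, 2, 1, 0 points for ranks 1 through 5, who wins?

Noah: 9·1 + 7·3 + 3·2 + 8·1 + 1·3 + 7·4 = 75
Mei: 9·4 + 7·2 + 3·4 + 8·2 + 1·1 + 7·0 = 79
Priya: 9·3 + 7·4 + 3·0 + 8·3 + 1·4 + 7·3 = 104
Marcus: 9·2 + 7·0 + 3·3 + 8·0 + 1·2 + 7·1 = 36
Diego: 9·0 + 7·1 + 3·1 + 8·4 + 1·0 + 7·2 = 56
Priya has the highest Borda score (104).

Priya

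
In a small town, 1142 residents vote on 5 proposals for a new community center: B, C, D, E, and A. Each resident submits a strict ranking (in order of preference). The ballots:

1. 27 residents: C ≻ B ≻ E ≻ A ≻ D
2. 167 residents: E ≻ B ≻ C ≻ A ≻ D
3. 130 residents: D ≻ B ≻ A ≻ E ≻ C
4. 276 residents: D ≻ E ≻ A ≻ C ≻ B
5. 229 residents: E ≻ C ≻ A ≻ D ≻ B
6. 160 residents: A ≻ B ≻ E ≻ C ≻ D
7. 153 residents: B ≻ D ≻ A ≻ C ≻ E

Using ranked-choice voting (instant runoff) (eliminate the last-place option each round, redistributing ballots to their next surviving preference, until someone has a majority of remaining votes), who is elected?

Round 1: B 153, C 27, D 406, E 396, A 160. Eliminate C.
Round 2: B 180, D 406, E 396, A 160. Eliminate A.
Round 3: B 340, D 406, E 396. Eliminate B.
Round 4: D 559, E 583. E has a majority.

E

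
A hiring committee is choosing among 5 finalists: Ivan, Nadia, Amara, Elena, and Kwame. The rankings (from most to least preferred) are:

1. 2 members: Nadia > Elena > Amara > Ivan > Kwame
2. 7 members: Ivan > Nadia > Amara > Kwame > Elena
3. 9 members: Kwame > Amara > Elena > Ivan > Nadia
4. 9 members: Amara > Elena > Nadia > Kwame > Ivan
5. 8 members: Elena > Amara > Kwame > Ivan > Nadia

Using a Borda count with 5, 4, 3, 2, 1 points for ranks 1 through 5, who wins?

Ivan: 2·2 + 7·5 + 9·2 + 9·1 + 8·2 = 82
Nadia: 2·5 + 7·4 + 9·1 + 9·3 + 8·1 = 82
Amara: 2·3 + 7·3 + 9·4 + 9·5 + 8·4 = 140
Elena: 2·4 + 7·1 + 9·3 + 9·4 + 8·5 = 118
Kwame: 2·1 + 7·2 + 9·5 + 9·2 + 8·3 = 103
Amara has the highest Borda score (140).

Amara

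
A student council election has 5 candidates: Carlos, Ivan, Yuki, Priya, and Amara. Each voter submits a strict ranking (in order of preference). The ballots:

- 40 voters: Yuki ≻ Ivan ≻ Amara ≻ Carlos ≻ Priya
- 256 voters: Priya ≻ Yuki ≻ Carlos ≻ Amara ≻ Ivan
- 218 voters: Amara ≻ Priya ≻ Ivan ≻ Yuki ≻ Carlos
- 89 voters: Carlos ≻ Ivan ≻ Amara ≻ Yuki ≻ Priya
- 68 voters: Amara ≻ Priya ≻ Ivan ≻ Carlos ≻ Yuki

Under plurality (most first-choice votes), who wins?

Amara

First-place votes: Carlos 89, Ivan 0, Yuki 40, Priya 256, Amara 286.
Amara has the most first-place votes.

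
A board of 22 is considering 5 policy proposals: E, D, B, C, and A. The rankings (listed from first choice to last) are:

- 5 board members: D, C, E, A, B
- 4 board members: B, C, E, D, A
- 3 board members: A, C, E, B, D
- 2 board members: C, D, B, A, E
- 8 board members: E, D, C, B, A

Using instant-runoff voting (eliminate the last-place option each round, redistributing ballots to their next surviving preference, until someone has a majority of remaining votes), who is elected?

Round 1: E 8, D 5, B 4, C 2, A 3. Eliminate C.
Round 2: E 8, D 7, B 4, A 3. Eliminate A.
Round 3: E 11, D 7, B 4. Eliminate B.
Round 4: E 15, D 7. E has a majority.

E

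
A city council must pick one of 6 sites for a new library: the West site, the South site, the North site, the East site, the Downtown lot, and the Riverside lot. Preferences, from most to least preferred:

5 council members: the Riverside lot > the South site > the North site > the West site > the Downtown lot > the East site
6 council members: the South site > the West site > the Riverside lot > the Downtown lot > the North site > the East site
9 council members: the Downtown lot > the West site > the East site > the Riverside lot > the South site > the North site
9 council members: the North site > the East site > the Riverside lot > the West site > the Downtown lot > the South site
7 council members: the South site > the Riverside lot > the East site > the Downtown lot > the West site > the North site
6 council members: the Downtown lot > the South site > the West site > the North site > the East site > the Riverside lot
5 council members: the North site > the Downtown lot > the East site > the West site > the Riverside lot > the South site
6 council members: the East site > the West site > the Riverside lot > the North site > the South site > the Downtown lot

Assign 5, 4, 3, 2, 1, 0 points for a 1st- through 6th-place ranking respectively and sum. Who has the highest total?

the West site

the West site: 5·2 + 6·4 + 9·4 + 9·2 + 7·1 + 6·3 + 5·2 + 6·4 = 147
the South site: 5·4 + 6·5 + 9·1 + 9·0 + 7·5 + 6·4 + 5·0 + 6·1 = 124
the North site: 5·3 + 6·1 + 9·0 + 9·5 + 7·0 + 6·2 + 5·5 + 6·2 = 115
the East site: 5·0 + 6·0 + 9·3 + 9·4 + 7·3 + 6·1 + 5·3 + 6·5 = 135
the Downtown lot: 5·1 + 6·2 + 9·5 + 9·1 + 7·2 + 6·5 + 5·4 + 6·0 = 135
the Riverside lot: 5·5 + 6·3 + 9·2 + 9·3 + 7·4 + 6·0 + 5·1 + 6·3 = 139
the West site has the highest Borda score (147).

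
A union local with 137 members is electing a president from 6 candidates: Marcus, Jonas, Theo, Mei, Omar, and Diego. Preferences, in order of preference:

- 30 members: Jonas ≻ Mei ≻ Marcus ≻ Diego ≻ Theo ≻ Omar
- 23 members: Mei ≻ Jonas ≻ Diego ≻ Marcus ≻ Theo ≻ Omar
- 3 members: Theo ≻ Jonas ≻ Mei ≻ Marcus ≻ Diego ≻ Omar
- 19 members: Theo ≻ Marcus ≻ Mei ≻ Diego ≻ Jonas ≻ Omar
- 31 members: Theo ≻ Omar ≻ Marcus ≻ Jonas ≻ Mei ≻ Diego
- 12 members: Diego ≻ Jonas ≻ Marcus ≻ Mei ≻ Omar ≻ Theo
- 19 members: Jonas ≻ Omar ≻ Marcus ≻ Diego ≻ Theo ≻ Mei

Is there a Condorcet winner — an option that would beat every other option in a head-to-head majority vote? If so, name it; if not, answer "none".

Jonas

Jonas vs Marcus: 87–50 for Jonas.
Jonas vs Theo: 84–53 for Jonas.
Jonas vs Mei: 95–42 for Jonas.
Jonas vs Omar: 106–31 for Jonas.
Jonas vs Diego: 106–31 for Jonas.
Jonas beats every other option head-to-head.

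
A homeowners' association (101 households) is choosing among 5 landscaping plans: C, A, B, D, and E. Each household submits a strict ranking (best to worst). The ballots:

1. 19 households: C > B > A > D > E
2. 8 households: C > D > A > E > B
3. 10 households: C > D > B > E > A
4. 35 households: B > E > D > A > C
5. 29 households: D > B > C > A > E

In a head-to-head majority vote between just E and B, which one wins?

B

Voters preferring E to B: 8; preferring B to E: 93.
B wins the head-to-head.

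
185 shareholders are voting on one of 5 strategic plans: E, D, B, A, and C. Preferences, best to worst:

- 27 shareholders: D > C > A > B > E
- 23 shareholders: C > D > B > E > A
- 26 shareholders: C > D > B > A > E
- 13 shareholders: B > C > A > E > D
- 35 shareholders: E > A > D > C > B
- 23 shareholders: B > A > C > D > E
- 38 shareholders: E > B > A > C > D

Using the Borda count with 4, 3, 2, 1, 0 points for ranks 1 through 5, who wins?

C

E: 27·0 + 23·1 + 26·0 + 13·1 + 35·4 + 23·0 + 38·4 = 328
D: 27·4 + 23·3 + 26·3 + 13·0 + 35·2 + 23·1 + 38·0 = 348
B: 27·1 + 23·2 + 26·2 + 13·4 + 35·0 + 23·4 + 38·3 = 383
A: 27·2 + 23·0 + 26·1 + 13·2 + 35·3 + 23·3 + 38·2 = 356
C: 27·3 + 23·4 + 26·4 + 13·3 + 35·1 + 23·2 + 38·1 = 435
C has the highest Borda score (435).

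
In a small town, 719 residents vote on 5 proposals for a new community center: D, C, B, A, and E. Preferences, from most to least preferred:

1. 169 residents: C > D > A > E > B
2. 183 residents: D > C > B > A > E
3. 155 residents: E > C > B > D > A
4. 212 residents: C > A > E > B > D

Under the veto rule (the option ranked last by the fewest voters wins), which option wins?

Last-place votes: D 212, C 0, B 169, A 155, E 183.
C is ranked last by the fewest voters, so C wins.

C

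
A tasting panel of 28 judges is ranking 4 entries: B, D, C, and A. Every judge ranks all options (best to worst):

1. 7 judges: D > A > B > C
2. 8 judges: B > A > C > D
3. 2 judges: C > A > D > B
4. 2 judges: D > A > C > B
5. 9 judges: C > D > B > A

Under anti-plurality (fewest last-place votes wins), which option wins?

Last-place votes: B 4, D 8, C 7, A 9.
B is ranked last by the fewest voters, so B wins.

B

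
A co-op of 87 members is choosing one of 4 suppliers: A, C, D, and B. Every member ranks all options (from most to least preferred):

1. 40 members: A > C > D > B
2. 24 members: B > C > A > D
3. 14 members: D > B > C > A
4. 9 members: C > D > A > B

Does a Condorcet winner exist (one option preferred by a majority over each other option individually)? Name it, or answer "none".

C

C vs A: 47–40 for C.
C vs D: 73–14 for C.
C vs B: 49–38 for C.
C beats every other option head-to-head.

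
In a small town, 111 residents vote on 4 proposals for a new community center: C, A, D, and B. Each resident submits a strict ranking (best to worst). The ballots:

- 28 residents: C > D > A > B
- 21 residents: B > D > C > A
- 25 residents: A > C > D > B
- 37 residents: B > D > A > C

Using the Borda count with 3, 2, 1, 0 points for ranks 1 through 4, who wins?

D

C: 28·3 + 21·1 + 25·2 + 37·0 = 155
A: 28·1 + 21·0 + 25·3 + 37·1 = 140
D: 28·2 + 21·2 + 25·1 + 37·2 = 197
B: 28·0 + 21·3 + 25·0 + 37·3 = 174
D has the highest Borda score (197).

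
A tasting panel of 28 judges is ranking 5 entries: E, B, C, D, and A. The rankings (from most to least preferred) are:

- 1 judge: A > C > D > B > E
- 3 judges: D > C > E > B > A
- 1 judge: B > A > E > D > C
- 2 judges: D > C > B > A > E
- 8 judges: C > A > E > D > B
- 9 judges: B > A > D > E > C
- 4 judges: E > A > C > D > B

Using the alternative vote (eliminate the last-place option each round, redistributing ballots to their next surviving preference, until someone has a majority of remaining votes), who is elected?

C

Round 1: E 4, B 10, C 8, D 5, A 1. Eliminate A.
Round 2: E 4, B 10, C 9, D 5. Eliminate E.
Round 3: B 10, C 13, D 5. Eliminate D.
Round 4: B 10, C 18. C has a majority.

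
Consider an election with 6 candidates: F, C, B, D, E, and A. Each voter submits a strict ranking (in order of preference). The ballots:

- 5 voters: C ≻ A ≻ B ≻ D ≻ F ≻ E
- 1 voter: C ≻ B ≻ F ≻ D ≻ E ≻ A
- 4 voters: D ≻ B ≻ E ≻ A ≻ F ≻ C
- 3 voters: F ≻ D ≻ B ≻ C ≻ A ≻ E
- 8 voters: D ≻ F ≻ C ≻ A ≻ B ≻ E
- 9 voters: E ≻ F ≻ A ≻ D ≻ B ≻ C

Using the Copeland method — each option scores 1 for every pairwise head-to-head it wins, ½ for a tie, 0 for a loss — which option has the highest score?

D

F: beats C, B, E, and A; loses to D → score 4.
C: beats E and A; loses to F, B, and D → score 2.
B: beats C and E; loses to F, D, and A → score 2.
D: beats F, C, B, E, and A → score 5.
E: loses to F, C, B, D, and A → score 0.
A: beats B and E; loses to F, C, and D → score 2.
D has the best pairwise record.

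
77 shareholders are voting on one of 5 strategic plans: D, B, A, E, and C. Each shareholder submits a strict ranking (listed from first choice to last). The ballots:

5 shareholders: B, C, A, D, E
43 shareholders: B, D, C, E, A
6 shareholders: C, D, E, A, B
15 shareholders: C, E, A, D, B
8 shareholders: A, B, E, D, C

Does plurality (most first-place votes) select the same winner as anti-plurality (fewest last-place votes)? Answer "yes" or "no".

no

Plurality — first-place votes: D 0, B 48, A 8, E 0, C 21. Winner: B.
Anti-plurality — last-place votes: D 0, B 21, A 43, E 5, C 8. Winner: D.
The two methods disagree.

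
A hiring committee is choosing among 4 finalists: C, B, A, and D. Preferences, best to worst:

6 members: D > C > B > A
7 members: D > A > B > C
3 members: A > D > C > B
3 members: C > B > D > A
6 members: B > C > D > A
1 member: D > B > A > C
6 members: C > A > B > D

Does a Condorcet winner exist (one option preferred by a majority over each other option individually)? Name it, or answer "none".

D

D vs C: 17–15 for D.
D vs B: 17–15 for D.
D vs A: 23–9 for D.
D beats every other option head-to-head.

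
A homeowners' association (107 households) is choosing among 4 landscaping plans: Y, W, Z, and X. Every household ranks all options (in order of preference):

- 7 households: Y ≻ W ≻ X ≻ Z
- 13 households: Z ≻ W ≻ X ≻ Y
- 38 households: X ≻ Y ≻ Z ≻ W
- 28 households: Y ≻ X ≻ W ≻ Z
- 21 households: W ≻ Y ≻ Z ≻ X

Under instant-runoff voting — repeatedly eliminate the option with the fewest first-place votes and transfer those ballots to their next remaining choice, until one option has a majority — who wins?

Y

Round 1: Y 35, W 21, Z 13, X 38. Eliminate Z.
Round 2: Y 35, W 34, X 38. Eliminate W.
Round 3: Y 56, X 51. Y has a majority.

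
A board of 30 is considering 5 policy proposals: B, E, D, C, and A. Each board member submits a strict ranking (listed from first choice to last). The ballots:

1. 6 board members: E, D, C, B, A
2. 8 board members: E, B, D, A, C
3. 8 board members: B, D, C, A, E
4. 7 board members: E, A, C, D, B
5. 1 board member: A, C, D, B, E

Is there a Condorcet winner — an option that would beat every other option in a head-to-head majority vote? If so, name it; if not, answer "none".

E vs B: 21–9 for E.
E vs D: 21–9 for E.
E vs C: 21–9 for E.
E vs A: 21–9 for E.
E beats every other option head-to-head.

E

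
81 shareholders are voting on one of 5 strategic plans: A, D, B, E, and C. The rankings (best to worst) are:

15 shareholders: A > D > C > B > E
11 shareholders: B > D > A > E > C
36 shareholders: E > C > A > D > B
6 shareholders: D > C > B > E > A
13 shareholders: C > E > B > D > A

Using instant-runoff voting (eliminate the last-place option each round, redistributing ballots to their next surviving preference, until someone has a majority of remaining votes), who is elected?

E

Round 1: A 15, D 6, B 11, E 36, C 13. Eliminate D.
Round 2: A 15, B 11, E 36, C 19. Eliminate B.
Round 3: A 26, E 36, C 19. Eliminate C.
Round 4: A 26, E 55. E has a majority.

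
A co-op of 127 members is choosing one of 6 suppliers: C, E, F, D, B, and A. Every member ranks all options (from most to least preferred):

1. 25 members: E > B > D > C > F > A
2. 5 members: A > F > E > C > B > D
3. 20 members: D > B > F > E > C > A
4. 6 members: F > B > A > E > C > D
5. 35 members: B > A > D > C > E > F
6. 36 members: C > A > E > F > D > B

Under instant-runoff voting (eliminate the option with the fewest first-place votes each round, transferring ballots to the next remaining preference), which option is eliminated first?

Round 1: C 36, E 25, F 6, D 20, B 35, A 5. Eliminate A.

A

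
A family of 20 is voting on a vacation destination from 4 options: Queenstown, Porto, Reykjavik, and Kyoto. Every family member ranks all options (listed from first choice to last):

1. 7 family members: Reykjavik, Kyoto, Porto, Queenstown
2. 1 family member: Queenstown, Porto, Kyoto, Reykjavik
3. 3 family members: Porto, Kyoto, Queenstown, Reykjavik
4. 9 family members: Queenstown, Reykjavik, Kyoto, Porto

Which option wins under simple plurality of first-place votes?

First-place votes: Queenstown 10, Porto 3, Reykjavik 7, Kyoto 0.
Queenstown has the most first-place votes.

Queenstown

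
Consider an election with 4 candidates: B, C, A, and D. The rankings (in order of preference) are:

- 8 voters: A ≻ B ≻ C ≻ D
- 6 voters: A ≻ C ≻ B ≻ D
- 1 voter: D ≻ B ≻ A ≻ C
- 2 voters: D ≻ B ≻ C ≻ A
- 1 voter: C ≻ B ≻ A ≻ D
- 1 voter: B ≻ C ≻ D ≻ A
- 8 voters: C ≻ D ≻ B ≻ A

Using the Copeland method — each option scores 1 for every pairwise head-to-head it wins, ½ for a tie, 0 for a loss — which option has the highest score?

A

B: beats D; loses to C and A → score 1.
C: beats B and D; loses to A → score 2.
A: beats B, C, and D → score 3.
D: loses to B, C, and A → score 0.
A has the best pairwise record.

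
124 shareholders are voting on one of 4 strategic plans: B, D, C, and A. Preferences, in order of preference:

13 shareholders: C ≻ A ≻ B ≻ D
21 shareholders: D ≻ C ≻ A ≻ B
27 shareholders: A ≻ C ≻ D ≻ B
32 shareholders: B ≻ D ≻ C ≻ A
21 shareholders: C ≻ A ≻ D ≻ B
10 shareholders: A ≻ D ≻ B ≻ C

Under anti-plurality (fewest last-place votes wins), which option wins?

C

Last-place votes: B 69, D 13, C 10, A 32.
C is ranked last by the fewest voters, so C wins.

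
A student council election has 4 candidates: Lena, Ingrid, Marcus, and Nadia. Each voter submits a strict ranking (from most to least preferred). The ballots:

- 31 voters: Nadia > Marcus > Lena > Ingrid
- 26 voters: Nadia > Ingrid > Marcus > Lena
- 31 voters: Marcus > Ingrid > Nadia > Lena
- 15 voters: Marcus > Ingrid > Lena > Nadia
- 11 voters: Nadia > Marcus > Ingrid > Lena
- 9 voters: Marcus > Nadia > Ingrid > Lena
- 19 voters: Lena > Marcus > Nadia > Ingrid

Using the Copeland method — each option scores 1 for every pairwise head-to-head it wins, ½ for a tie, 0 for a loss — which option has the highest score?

Marcus

Lena: loses to Ingrid, Marcus, and Nadia → score 0.
Ingrid: beats Lena; loses to Marcus and Nadia → score 1.
Marcus: beats Lena, Ingrid, and Nadia → score 3.
Nadia: beats Lena and Ingrid; loses to Marcus → score 2.
Marcus has the best pairwise record.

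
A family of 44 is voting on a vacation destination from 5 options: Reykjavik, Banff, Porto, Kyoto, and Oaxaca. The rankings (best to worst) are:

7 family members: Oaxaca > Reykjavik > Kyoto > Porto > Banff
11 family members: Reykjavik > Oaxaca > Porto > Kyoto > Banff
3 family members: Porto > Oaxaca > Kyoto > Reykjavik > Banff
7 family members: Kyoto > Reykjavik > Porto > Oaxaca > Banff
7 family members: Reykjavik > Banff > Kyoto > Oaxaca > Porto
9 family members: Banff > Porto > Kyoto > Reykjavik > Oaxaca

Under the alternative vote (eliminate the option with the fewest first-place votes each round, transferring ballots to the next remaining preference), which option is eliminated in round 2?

Round 1: Reykjavik 18, Banff 9, Porto 3, Kyoto 7, Oaxaca 7. Eliminate Porto.
Round 2: Reykjavik 18, Banff 9, Kyoto 7, Oaxaca 10. Eliminate Kyoto.

Kyoto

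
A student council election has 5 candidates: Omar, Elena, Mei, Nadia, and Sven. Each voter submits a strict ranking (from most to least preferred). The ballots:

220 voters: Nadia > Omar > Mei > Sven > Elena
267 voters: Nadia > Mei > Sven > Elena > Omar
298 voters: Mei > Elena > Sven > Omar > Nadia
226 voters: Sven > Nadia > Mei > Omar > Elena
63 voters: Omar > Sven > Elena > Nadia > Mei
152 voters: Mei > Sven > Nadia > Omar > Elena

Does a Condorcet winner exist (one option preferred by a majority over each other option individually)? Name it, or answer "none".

none

Checking pairwise contests:
Mei beats Omar 943–283.
Omar beats Elena 661–565.
Nadia beats Mei 776–450.
Sven beats Nadia 739–487.
Mei beats Sven 937–289.
Every option loses at least one head-to-head, so there is no Condorcet winner.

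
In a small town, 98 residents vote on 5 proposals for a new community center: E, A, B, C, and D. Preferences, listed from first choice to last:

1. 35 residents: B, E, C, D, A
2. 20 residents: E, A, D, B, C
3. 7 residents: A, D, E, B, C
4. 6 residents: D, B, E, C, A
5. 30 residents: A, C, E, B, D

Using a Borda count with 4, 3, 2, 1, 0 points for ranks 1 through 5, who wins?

E

E: 35·3 + 20·4 + 7·2 + 6·2 + 30·2 = 271
A: 35·0 + 20·3 + 7·4 + 6·0 + 30·4 = 208
B: 35·4 + 20·1 + 7·1 + 6·3 + 30·1 = 215
C: 35·2 + 20·0 + 7·0 + 6·1 + 30·3 = 166
D: 35·1 + 20·2 + 7·3 + 6·4 + 30·0 = 120
E has the highest Borda score (271).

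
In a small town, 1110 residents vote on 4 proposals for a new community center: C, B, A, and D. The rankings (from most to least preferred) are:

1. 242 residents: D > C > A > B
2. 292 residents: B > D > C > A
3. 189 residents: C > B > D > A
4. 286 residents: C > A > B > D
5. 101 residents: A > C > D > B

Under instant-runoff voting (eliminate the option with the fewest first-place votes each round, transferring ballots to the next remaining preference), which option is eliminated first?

Round 1: C 475, B 292, A 101, D 242. Eliminate A.

A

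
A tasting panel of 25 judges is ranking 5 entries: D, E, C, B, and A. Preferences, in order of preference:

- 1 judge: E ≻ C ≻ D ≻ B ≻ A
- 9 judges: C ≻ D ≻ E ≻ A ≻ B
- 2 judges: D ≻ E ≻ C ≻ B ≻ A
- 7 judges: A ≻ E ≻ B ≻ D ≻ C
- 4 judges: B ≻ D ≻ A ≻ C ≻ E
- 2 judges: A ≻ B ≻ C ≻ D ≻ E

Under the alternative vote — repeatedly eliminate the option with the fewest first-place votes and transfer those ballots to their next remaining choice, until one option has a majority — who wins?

A

Round 1: D 2, E 1, C 9, B 4, A 9. Eliminate E.
Round 2: D 2, C 10, B 4, A 9. Eliminate D.
Round 3: C 12, B 4, A 9. Eliminate B.
Round 4: C 12, A 13. A has a majority.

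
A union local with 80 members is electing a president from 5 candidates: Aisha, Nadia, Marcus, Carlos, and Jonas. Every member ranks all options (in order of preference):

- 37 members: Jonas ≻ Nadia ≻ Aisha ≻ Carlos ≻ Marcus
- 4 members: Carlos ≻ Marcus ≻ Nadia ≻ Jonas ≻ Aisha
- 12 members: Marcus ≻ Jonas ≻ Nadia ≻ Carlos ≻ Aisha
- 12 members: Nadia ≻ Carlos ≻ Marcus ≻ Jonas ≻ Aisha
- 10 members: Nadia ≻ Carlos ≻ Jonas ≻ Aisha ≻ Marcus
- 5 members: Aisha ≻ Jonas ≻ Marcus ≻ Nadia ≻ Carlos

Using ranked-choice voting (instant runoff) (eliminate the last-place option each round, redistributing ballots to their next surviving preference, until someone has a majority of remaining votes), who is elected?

Round 1: Aisha 5, Nadia 22, Marcus 12, Carlos 4, Jonas 37. Eliminate Carlos.
Round 2: Aisha 5, Nadia 22, Marcus 16, Jonas 37. Eliminate Aisha.
Round 3: Nadia 22, Marcus 16, Jonas 42. Jonas has a majority.

Jonas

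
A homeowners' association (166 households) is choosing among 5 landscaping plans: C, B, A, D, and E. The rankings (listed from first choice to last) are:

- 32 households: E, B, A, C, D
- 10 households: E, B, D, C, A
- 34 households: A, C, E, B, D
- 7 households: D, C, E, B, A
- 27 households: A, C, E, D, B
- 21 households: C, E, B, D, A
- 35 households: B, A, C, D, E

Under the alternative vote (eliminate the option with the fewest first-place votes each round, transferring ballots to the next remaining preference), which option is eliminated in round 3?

Round 1: C 21, B 35, A 61, D 7, E 42. Eliminate D.
Round 2: C 28, B 35, A 61, E 42. Eliminate C.
Round 3: B 35, A 61, E 70. Eliminate B.

B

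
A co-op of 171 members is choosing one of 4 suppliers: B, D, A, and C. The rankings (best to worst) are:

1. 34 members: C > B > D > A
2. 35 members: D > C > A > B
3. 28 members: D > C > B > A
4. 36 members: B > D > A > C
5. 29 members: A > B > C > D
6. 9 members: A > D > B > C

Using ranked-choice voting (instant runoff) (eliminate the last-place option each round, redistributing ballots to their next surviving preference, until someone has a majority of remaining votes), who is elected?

Round 1: B 36, D 63, A 38, C 34. Eliminate C.
Round 2: B 70, D 63, A 38. Eliminate A.
Round 3: B 99, D 72. B has a majority.

B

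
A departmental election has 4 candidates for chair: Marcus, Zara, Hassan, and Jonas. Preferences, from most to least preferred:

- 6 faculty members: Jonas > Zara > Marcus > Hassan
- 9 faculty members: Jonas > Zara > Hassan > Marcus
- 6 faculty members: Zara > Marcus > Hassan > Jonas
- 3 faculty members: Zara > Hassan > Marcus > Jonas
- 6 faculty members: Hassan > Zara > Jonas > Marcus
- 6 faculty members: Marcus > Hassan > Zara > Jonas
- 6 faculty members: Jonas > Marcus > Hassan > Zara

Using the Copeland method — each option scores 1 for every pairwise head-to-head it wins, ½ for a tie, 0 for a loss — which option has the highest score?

Zara

Marcus: beats Hassan; loses to Zara and Jonas → score 1.
Zara: beats Marcus and Hassan; ties Jonas → score 2.5.
Hassan: ties Jonas; loses to Marcus and Zara → score 0.5.
Jonas: beats Marcus; ties Zara and Hassan → score 2.
Zara has the best pairwise record.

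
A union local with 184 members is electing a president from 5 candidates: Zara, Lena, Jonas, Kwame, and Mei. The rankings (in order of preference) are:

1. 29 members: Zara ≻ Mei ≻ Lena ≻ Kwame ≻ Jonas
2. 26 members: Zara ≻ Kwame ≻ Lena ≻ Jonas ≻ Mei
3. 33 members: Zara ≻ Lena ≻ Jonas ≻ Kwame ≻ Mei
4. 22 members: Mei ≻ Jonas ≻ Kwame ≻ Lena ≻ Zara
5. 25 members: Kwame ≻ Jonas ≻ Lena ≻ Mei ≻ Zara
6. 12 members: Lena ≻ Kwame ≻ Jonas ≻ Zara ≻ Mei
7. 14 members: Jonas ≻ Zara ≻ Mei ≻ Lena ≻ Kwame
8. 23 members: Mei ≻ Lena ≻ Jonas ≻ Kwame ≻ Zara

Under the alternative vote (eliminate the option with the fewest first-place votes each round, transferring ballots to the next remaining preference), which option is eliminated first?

Lena

Round 1: Zara 88, Lena 12, Jonas 14, Kwame 25, Mei 45. Eliminate Lena.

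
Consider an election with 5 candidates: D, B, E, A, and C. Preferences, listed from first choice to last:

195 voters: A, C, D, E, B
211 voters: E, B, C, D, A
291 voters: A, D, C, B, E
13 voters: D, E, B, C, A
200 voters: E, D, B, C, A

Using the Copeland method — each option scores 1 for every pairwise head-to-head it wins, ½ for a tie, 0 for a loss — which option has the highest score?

D: beats B, E, and C; loses to A → score 3.
B: loses to D, E, A, and C → score 0.
E: beats B; loses to D, A, and C → score 1.
A: beats D, B, E, and C → score 4.
C: beats B and E; loses to D and A → score 2.
A has the best pairwise record.

A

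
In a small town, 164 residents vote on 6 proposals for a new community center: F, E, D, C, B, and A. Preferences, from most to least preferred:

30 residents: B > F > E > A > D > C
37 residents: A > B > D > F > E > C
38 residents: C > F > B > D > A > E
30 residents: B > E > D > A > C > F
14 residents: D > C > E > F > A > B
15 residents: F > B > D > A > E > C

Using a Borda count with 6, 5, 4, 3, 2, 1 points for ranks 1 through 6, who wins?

F: 30·5 + 37·3 + 38·5 + 30·1 + 14·3 + 15·6 = 613
E: 30·4 + 37·2 + 38·1 + 30·5 + 14·4 + 15·2 = 468
D: 30·2 + 37·4 + 38·3 + 30·4 + 14·6 + 15·4 = 586
C: 30·1 + 37·1 + 38·6 + 30·2 + 14·5 + 15·1 = 440
B: 30·6 + 37·5 + 38·4 + 30·6 + 14·1 + 15·5 = 786
A: 30·3 + 37·6 + 38·2 + 30·3 + 14·2 + 15·3 = 551
B has the highest Borda score (786).

B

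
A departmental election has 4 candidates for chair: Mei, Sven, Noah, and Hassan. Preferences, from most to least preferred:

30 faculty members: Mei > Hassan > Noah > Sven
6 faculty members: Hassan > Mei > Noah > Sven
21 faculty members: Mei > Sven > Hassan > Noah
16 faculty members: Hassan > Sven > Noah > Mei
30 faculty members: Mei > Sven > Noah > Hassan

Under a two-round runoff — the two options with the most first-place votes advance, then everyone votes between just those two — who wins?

Round 1 first-place votes: Mei 81, Sven 0, Noah 0, Hassan 22.
Mei and Hassan advance.
Runoff: Mei is preferred to Hassan by 81 voters; Hassan by 22.
Mei wins the runoff.

Mei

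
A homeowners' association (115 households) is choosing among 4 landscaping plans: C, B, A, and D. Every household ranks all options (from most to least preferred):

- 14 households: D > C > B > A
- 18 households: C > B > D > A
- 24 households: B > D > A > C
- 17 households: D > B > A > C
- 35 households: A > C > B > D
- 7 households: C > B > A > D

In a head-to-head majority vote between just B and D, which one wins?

Voters preferring B to D: 84; preferring D to B: 31.
B wins the head-to-head.

B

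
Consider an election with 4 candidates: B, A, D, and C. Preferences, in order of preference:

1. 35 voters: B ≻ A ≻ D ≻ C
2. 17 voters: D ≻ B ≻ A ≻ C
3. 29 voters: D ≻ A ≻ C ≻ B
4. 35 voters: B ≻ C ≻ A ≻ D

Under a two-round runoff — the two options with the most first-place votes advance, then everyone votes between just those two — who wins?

B

Round 1 first-place votes: B 70, A 0, D 46, C 0.
B and D advance.
Runoff: B is preferred to D by 70 voters; D by 46.
B wins the runoff.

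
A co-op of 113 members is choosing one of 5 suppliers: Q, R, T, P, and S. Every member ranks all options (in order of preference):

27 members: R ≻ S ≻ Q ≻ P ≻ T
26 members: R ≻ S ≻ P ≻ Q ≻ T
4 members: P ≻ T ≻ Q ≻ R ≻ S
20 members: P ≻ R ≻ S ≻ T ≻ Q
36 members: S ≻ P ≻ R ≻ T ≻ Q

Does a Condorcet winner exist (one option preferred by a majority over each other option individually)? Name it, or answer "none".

Checking pairwise contests:
R beats Q 109–4.
P beats R 60–53.
R beats T 109–4.
S beats P 89–24.
R beats S 77–36.
Every option loses at least one head-to-head, so there is no Condorcet winner.

none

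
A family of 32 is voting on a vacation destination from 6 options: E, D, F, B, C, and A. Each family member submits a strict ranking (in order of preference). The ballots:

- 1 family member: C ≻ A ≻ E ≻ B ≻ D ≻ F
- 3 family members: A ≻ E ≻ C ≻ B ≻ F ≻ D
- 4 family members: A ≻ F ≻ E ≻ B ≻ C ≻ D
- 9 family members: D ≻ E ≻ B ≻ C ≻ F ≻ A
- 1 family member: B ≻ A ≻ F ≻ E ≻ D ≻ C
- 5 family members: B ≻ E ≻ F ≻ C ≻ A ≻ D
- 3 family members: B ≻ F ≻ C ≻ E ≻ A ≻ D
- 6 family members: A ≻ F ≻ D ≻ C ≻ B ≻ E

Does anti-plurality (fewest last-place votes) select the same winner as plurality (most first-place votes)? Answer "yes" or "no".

Anti-plurality — last-place votes: E 6, D 15, F 1, B 0, C 1, A 9. Winner: B.
Plurality — first-place votes: E 0, D 9, F 0, B 9, C 1, A 13. Winner: A.
The two methods disagree.

no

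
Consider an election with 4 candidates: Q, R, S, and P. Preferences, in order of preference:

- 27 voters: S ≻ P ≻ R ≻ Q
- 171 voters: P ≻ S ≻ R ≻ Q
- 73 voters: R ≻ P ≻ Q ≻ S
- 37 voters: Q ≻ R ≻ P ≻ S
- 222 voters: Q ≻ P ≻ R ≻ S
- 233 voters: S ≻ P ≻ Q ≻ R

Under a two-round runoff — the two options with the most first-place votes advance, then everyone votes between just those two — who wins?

S

Round 1 first-place votes: Q 259, R 73, S 260, P 171.
S and Q advance.
Runoff: S is preferred to Q by 431 voters; Q by 332.
S wins the runoff.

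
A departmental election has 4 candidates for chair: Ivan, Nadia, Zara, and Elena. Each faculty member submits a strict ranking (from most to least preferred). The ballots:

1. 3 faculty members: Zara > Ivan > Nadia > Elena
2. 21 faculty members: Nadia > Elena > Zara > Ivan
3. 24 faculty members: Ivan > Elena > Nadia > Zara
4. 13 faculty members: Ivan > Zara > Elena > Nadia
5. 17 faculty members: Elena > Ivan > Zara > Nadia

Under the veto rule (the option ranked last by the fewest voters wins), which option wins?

Last-place votes: Ivan 21, Nadia 30, Zara 24, Elena 3.
Elena is ranked last by the fewest voters, so Elena wins.

Elena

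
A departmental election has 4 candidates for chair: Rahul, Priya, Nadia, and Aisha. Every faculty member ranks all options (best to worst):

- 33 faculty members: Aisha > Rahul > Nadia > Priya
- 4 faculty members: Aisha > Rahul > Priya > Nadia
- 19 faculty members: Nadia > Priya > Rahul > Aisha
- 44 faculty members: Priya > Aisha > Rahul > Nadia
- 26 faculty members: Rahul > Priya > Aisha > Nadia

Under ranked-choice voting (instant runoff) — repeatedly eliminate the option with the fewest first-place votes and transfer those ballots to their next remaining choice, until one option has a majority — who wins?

Round 1: Rahul 26, Priya 44, Nadia 19, Aisha 37. Eliminate Nadia.
Round 2: Rahul 26, Priya 63, Aisha 37. Eliminate Rahul.
Round 3: Priya 89, Aisha 37. Priya has a majority.

Priya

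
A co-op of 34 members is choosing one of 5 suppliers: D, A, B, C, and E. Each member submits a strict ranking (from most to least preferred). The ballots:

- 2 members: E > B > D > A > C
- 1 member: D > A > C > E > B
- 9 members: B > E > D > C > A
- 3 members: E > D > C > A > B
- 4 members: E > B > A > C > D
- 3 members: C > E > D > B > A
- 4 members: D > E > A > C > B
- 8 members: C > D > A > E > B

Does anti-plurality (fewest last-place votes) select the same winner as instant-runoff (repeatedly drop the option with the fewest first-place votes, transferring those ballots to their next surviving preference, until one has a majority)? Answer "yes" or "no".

yes

Anti-plurality — last-place votes: D 4, A 12, B 16, C 2, E 0. Winner: E.
Instant-runoff — R1 D 5, A 0, B 9, C 11, E 9 (A out); R2 D 5, B 9, C 11, E 9 (D out); R3 B 9, C 12, E 13 (B out); R4 C 12, E 22 (E winner). Winner: E.
The two methods agree.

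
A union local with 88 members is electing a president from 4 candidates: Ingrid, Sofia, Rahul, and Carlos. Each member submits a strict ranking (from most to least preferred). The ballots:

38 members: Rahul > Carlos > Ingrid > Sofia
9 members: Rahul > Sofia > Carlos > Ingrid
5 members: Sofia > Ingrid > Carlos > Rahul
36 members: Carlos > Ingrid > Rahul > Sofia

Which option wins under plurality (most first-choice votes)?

First-place votes: Ingrid 0, Sofia 5, Rahul 47, Carlos 36.
Rahul has the most first-place votes.

Rahul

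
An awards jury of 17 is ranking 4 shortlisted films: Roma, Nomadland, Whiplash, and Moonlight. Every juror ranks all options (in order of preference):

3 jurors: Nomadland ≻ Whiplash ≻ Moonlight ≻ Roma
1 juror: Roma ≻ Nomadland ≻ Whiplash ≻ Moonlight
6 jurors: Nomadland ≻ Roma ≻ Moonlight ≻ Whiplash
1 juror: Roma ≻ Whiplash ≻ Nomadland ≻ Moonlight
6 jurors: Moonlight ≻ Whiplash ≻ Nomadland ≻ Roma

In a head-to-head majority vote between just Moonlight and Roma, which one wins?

Moonlight

Voters preferring Moonlight to Roma: 9; preferring Roma to Moonlight: 8.
Moonlight wins the head-to-head.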